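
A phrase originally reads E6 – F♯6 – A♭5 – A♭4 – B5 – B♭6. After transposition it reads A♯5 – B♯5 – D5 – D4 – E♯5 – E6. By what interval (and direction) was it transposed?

From E6 to A#5 is 5 letter names — a fifth of some quality.
A#5 to E6 is 6 semitones, which makes it a diminished fifth; the second version is lower, so the direction is down.
Checking another pair — Bb6 → E6 — gives the same interval.

down a diminished fifth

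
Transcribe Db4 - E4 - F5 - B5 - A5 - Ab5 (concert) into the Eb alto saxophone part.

The Eb alto saxophone sounds a major sixth below written, so the written part must be a major sixth above concert — transpose each note up.
Db4 → Bb4
E4 → C#5
F5 → D6
B5 → G#6
A5 → F#6
Ab5 → F6

Bb4 C#5 D6 G#6 F#6 F6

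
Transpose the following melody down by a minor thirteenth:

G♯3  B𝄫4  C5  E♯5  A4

G#3 → B#1
Bbb4 → Db3
C5 → E3
E#5 → G##3
A4 → C#3

B#1 Db3 E3 G##3 C#3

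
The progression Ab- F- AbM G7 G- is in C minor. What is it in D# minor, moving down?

C minor down to D# minor is a diminished seventh; each chord root moves by that interval while the quality stays the same.
Ab-: root Ab down a diminished seventh → B, giving B-.
F-: root F down a diminished seventh → G#, giving G#-.
AbM: root Ab down a diminished seventh → B, giving BM.
G7: root G down a diminished seventh → A#, giving A#7.
G-: root G down a diminished seventh → A#, giving A#-.

B- G#- BM A#7 A#-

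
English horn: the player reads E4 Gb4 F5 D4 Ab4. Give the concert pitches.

A3 Cb4 Bb4 G3 Db4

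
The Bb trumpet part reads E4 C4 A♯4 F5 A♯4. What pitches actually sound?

D4 Bb3 G#4 Eb5 G#4

Written C4 on the Bb trumpet sounds as Bb3, a major second lower; apply that shift to every note.
E4 gives D4
C4 gives Bb3
A#4 gives G#4
F5 gives Eb5
A#4 gives G#4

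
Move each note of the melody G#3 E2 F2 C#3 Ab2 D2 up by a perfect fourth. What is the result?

G#3 to C#4
E2 to A2
F2 to Bb2
C#3 to F#3
Ab2 to Db3
D2 to G2

C#4 A2 Bb2 F#3 Db3 G2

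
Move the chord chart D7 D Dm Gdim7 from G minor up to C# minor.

G#7 G# G#m C#dim7

G minor up to C# minor is an augmented fourth; each chord root moves by that interval while the quality stays the same.
D7: root D up an augmented fourth → G#, giving G#7.
D: root D up an augmented fourth → G#, giving G#.
Dm: root D up an augmented fourth → G#, giving G#m.
Gdim7: root G up an augmented fourth → C#, giving C#dim7.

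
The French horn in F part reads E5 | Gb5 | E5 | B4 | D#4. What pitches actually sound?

The French horn in F sounds a perfect fifth below written, so transpose each written note down a perfect fifth.
E5 → A4
Gb5 → Cb5
E5 → A4
B4 → E4
D#4 → G#3

A4 Cb5 A4 E4 G#3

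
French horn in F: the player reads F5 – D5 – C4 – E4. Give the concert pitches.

The French horn in F sounds a perfect fifth below written, so transpose each written note down a perfect fifth.
F5 becomes Bb4
D5 becomes G4
C4 becomes F3
E4 becomes A3

Bb4 G4 F3 A3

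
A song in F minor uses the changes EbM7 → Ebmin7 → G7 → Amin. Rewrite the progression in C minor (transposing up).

F minor up to C minor is a perfect fifth; each chord root moves by that interval while the quality stays the same.
EbM7: root Eb up a perfect fifth → Bb, giving BbM7.
Ebmin7: root Eb up a perfect fifth → Bb, giving Bbmin7.
G7: root G up a perfect fifth → D, giving D7.
Amin: root A up a perfect fifth → E, giving Emin.

BbM7 Bbmin7 D7 Emin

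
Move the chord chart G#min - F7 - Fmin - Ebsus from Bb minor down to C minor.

A#min G7 Gmin Fsus

Bb minor down to C minor is a minor seventh; each chord root moves by that interval while the quality stays the same.
G#min: root G# down a minor seventh → A#, giving A#min.
F7: root F down a minor seventh → G, giving G7.
Fmin: root F down a minor seventh → G, giving Gmin.
Ebsus: root Eb down a minor seventh → F, giving Fsus.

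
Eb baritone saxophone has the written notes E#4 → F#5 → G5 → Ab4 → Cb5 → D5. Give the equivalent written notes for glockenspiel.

G#0 A1 Bb1 Cb1 Ebb1 F1

First find concert pitch: the Eb baritone saxophone sounds a major thirteenth below written, so E#4 F#5 G5 Ab4 Cb5 D5 sounds G#2 A3 Bb3 Cb3 Ebb3 F3.
Then write for glockenspiel: it sounds a perfect fifteenth above written, so the part must be a perfect fifteenth below concert.
G#2 → G#0
A3 → A1
Bb3 → Bb1
Cb3 → Cb1
Ebb3 → Ebb1
F3 → F1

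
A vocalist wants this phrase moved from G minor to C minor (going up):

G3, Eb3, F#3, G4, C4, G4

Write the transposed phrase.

C4 Ab3 B3 C5 F4 C5

From G up to C is a perfect fourth; apply that to each pitch.
G3 gives C4
Eb3 gives Ab3
F#3 gives B3
G4 gives C5
C4 gives F4
G4 gives C5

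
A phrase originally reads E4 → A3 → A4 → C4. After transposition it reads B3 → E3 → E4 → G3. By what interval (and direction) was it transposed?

down a perfect fourth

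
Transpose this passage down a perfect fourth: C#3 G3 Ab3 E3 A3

G#2 D3 Eb3 B2 E3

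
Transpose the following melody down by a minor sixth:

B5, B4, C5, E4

D#5 D#4 E4 G#3

B5 → D#5
B4 → D#4
C5 → E4
E4 → G#3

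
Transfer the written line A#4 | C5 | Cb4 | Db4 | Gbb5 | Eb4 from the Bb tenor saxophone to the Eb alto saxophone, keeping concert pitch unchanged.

E#4 G4 Gb3 Ab3 Dbb5 Bb3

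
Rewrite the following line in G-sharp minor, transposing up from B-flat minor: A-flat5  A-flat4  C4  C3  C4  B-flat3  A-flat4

F#6 F#5 A#4 A#3 A#4 G#4 F#5

From B-flat up to G-sharp is an augmented sixth; apply that to each pitch.
Ab5 to F#6
Ab4 to F#5
C4 to A#4
C3 to A#3
C4 to A#4
Bb3 to G#4
Ab4 to F#5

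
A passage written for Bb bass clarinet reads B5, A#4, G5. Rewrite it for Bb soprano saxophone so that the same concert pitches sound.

B4 A#3 G4

First find concert pitch: the Bb bass clarinet sounds a major ninth below written, so B5 A#4 G5 sounds A4 G#3 F4.
Then write for Bb soprano saxophone: it sounds a major second below written, so the part must be a major second above concert.
A4 → B4
G#3 → A#3
F4 → G4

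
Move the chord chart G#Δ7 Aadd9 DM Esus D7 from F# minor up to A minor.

F# minor up to A minor is a minor third; each chord root moves by that interval while the quality stays the same.
G#Δ7: root G# up a minor third → B, giving BΔ7.
Aadd9: root A up a minor third → C, giving Cadd9.
DM: root D up a minor third → F, giving FM.
Esus: root E up a minor third → G, giving Gsus.
D7: root D up a minor third → F, giving F7.

BΔ7 Cadd9 FM Gsus F7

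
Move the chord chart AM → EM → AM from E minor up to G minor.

E minor up to G minor is a minor third; each chord root moves by that interval while the quality stays the same.
AM: root A up a minor third → C, giving CM.
EM: root E up a minor third → G, giving GM.
AM: root A up a minor third → C, giving CM.

CM GM CM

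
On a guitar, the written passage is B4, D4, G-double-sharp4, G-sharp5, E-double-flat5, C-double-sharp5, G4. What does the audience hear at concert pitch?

B3 D3 G##3 G#4 Ebb4 C##4 G3

The guitar sounds a perfect octave below written, so transpose each written note down a perfect octave.
B4 → B3
D4 → D3
G##4 → G##3
G#5 → G#4
Ebb5 → Ebb4
C##5 → C##4
G4 → G3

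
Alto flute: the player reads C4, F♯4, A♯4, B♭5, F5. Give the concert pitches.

G3 C#4 E#4 F5 C5

The alto flute sounds a perfect fourth below written, so transpose each written note down a perfect fourth.
C4 → G3
F#4 → C#4
A#4 → E#4
Bb5 → F5
F5 → C5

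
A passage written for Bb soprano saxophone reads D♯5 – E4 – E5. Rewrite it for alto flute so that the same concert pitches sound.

F#5 G4 G5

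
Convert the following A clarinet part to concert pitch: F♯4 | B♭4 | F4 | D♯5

D#4 G4 D4 B#4

Written C4 on the A clarinet sounds as A3, a minor third lower; apply that shift to every note.
F#4 gives D#4
Bb4 gives G4
F4 gives D4
D#5 gives B#4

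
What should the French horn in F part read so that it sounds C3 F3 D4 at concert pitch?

Written C4 sounds as F3 on the French horn in F, so concert pitches are written a perfect fifth up.
C3 -> G3
F3 -> C4
D4 -> A4

G3 C4 A4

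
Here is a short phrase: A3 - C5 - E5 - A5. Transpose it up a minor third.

C4 Eb5 G5 C6

A3 → C4
C5 → Eb5
E5 → G5
A5 → C6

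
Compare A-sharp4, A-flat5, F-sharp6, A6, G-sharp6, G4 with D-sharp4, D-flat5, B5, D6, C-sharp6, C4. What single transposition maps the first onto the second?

Take the first pair: A#4 → D#4. A to D spans 5 letter names, so the interval is some kind of fifth.
D#4 to A#4 is 7 semitones, which makes it a perfect fifth; the second version is lower, so the direction is down.
Checking another pair — G4 → C4 — gives the same interval.

down a perfect fifth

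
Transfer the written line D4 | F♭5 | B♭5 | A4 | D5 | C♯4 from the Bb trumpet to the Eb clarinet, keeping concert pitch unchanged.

A3 Cb5 F5 E4 A4 G#3

First find concert pitch: the Bb trumpet sounds a major second below written, so D4 F♭5 B♭5 A4 D5 C♯4 sounds C4 Ebb5 Ab5 G4 C5 B3.
Then write for Eb clarinet: it sounds a minor third above written, so the part must be a minor third below concert.
C4 → A3
Ebb5 → Cb5
Ab5 → F5
G4 → E4
C5 → A4
B3 → G#3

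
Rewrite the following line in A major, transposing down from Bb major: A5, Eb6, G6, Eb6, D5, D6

G#5 D6 F#6 D6 C#5 C#6

From Bb down to A is a minor second; apply that to each pitch.
A5 → G#5
Eb6 → D6
G6 → F#6
Eb6 → D6
D5 → C#5
D6 → C#6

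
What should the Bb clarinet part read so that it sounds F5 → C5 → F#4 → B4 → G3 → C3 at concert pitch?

G5 D5 G#4 C#5 A3 D3

Written C4 sounds as Bb3 on the Bb clarinet, so concert pitches are written a major second up.
F5 gives G5
C5 gives D5
F#4 gives G#4
B4 gives C#5
G3 gives A3
C3 gives D3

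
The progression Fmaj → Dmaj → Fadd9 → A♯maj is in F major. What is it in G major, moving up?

Gmaj Emaj Gadd9 B#maj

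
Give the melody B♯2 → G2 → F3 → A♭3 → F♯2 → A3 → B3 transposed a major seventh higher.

A##3 F#3 E4 G4 E#3 G#4 A#4

B#2 -> A##3
G2 -> F#3
F3 -> E4
Ab3 -> G4
F#2 -> E#3
A3 -> G#4
B3 -> A#4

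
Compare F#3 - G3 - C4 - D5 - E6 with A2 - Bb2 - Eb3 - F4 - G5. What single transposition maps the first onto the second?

From F#3 to A2 is 6 letter names — a sixth of some quality.
A2 to F#3 is 9 semitones, which makes it a major sixth; the second version is lower, so the direction is down.
Checking another pair — E6 → G5 — gives the same interval.

down a major sixth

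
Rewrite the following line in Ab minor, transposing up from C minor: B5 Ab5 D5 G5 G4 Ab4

C minor to Ab minor up is a minor sixth, so every note moves up by that interval.
B5 -> G6
Ab5 -> Fb6
D5 -> Bb5
G5 -> Eb6
G4 -> Eb5
Ab4 -> Fb5

G6 Fb6 Bb5 Eb6 Eb5 Fb5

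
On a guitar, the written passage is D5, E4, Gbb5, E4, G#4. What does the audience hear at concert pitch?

The guitar sounds a perfect octave below written, so transpose each written note down a perfect octave.
D5 to D4
E4 to E3
Gbb5 to Gbb4
E4 to E3
G#4 to G#3

D4 E3 Gbb4 E3 G#3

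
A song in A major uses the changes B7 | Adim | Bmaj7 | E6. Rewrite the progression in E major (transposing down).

F#7 Edim F#maj7 B6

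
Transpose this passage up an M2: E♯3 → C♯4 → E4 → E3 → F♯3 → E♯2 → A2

F##3 D#4 F#4 F#3 G#3 F##2 B2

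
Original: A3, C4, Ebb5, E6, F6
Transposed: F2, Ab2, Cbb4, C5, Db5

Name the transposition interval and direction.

From A3 to F2 is 10 letter names — a tenth of some quality.
F2 to A3 is 16 semitones, which makes it a major tenth; the second version is lower, so the direction is down.
Checking another pair — F6 → Db5 — gives the same interval.

down a major tenth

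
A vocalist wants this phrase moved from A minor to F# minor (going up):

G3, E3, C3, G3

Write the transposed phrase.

E4 C#4 A3 E4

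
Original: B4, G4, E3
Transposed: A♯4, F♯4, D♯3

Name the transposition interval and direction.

down a minor second

Take the first pair: B4 → A#4. B to A spans 2 letter names, so the interval is some kind of second.
A#4 to B4 is 1 semitone, which makes it a minor second; the second version is lower, so the direction is down.
Checking another pair — E3 → D#3 — gives the same interval.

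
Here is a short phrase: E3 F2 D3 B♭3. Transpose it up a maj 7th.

E3: a seventh up reaches D, and 11 semitones makes it D#4.
A major seventh up from F2 gives E3.
A major seventh up from D3 gives C#4.
A major seventh up from Bb3 gives A4.

D#4 E3 C#4 A4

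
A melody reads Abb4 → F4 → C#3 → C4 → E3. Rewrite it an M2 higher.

Bbb4 G4 D#3 D4 F#3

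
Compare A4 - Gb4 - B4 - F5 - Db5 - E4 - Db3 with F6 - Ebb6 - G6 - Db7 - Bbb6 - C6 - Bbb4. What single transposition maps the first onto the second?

up a minor thirteenth

Take the first pair: A4 → F6. A to F spans 13 letter names, so the interval is some kind of thirteenth.
A4 to F6 is 20 semitones, which makes it a minor thirteenth; the second version is higher, so the direction is up.
Checking another pair — Db3 → Bbb4 — gives the same interval.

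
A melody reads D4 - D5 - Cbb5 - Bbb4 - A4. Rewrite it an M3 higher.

F#4 F#5 Ebb5 Db5 C#5

D4 up a major third is F#4.
D5: a third up reaches F, and 4 semitones makes it F#5.
A major third up from Cbb5 gives Ebb5.
Bbb4: a third up reaches D, and 4 semitones makes it Db5.
A major third up from A4 gives C#5.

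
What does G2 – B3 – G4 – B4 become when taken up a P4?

G2 -> C3
B3 -> E4
G4 -> C5
B4 -> E5

C3 E4 C5 E5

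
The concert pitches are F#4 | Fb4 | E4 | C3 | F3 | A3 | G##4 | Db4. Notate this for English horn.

C#5 Cb5 B4 G3 C4 E4 D##5 Ab4

Written C4 sounds as F3 on the English horn, so concert pitches are written a perfect fifth up.
F#4 becomes C#5
Fb4 becomes Cb5
E4 becomes B4
C3 becomes G3
F3 becomes C4
A3 becomes E4
G##4 becomes D##5
Db4 becomes Ab4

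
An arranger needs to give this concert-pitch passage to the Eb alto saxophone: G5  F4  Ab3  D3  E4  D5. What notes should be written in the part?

The Eb alto saxophone sounds a major sixth below written, so the written part must be a major sixth above concert — transpose each note up.
G5 → E6
F4 → D5
Ab3 → F4
D3 → B3
E4 → C#5
D5 → B5

E6 D5 F4 B3 C#5 B5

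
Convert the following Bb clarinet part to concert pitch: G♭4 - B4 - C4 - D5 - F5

Written C4 on the Bb clarinet sounds as Bb3, a major second lower; apply that shift to every note.
Gb4 becomes Fb4
B4 becomes A4
C4 becomes Bb3
D5 becomes C5
F5 becomes Eb5

Fb4 A4 Bb3 C5 Eb5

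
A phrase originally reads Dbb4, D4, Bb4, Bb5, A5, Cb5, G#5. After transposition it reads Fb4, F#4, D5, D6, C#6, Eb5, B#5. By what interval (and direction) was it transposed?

up a major third

From Dbb4 to Fb4 is 3 letter names — a third of some quality.
Dbb4 to Fb4 is 4 semitones, which makes it a major third; the second version is higher, so the direction is up.
Checking another pair — G#5 → B#5 — gives the same interval.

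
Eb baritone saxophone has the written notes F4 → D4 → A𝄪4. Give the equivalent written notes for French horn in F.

Eb3 C3 G##3

First find concert pitch: the Eb baritone saxophone sounds a major thirteenth below written, so F4 D4 A𝄪4 sounds Ab2 F2 C##3.
Then write for French horn in F: it sounds a perfect fifth below written, so the part must be a perfect fifth above concert.
Ab2 → Eb3
F2 → C3
C##3 → G##3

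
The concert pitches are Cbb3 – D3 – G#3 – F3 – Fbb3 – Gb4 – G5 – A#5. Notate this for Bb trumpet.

The Bb trumpet sounds a major second below written, so the written part must be a major second above concert — transpose each note up.
Cbb3 becomes Dbb3
D3 becomes E3
G#3 becomes A#3
F3 becomes G3
Fbb3 becomes Gbb3
Gb4 becomes Ab4
G5 becomes A5
A#5 becomes B#5

Dbb3 E3 A#3 G3 Gbb3 Ab4 A5 B#5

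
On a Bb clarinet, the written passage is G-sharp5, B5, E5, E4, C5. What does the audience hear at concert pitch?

F#5 A5 D5 D4 Bb4

The Bb clarinet sounds a major second below written, so transpose each written note down a major second.
G#5 to F#5
B5 to A5
E5 to D5
E4 to D4
C5 to Bb4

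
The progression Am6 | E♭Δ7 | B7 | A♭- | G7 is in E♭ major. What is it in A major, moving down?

E♭ major down to A major is a diminished fifth; each chord root moves by that interval while the quality stays the same.
Am6: root A down a diminished fifth → D#, giving D#m6.
E♭Δ7: root E♭ down a diminished fifth → A, giving AΔ7.
B7: root B down a diminished fifth → E#, giving E#7.
A♭-: root A♭ down a diminished fifth → D, giving D-.
G7: root G down a diminished fifth → C#, giving C#7.

D#m6 AΔ7 E#7 D- C#7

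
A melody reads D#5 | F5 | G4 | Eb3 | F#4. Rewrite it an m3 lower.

B#4 D5 E4 C3 D#4

A minor third down from D#5 gives B#4.
F5: a third down reaches D, and 3 semitones makes it D5.
G4 down a minor third is E4.
Eb3: a third down reaches C, and 3 semitones makes it C3.
F#4: a third down reaches D, and 3 semitones makes it D#4.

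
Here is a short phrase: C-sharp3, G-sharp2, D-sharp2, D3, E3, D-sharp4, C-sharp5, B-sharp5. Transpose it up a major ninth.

D#4 A#3 E#3 E4 F#4 E#5 D#6 C##7

C#3 → D#4
G#2 → A#3
D#2 → E#3
D3 → E4
E3 → F#4
D#4 → E#5
C#5 → D#6
B#5 → C##7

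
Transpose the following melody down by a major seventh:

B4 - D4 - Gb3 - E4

A major seventh down from B4 gives C4.
D4: a seventh down reaches E, and 11 semitones makes it Eb3.
Gb3 down a major seventh is Abb2.
E4: a seventh down reaches F, and 11 semitones makes it F3.

C4 Eb3 Abb2 F3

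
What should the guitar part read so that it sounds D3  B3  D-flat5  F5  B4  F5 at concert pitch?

Written C4 sounds as C3 on the guitar, so concert pitches are written a perfect octave up.
D3 becomes D4
B3 becomes B4
Db5 becomes Db6
F5 becomes F6
B4 becomes B5
F5 becomes F6

D4 B4 Db6 F6 B5 F6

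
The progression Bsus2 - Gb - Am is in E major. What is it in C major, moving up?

Gsus2 Ebb Fm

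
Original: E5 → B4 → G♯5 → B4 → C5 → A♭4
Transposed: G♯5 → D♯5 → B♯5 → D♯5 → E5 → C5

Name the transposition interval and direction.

up a major third

Take the first pair: E5 → G#5. E to G spans 3 letter names, so the interval is some kind of third.
E5 to G#5 is 4 semitones, which makes it a major third; the second version is higher, so the direction is up.
Checking another pair — Ab4 → C5 — gives the same interval.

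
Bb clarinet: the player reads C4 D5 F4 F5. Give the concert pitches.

Bb3 C5 Eb4 Eb5

The Bb clarinet sounds a major second below written, so transpose each written note down a major second.
C4 gives Bb3
D5 gives C5
F4 gives Eb4
F5 gives Eb5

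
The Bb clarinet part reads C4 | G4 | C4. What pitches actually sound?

Bb3 F4 Bb3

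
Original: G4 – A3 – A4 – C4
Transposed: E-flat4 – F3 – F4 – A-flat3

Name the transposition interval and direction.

From G4 to Eb4 is 3 letter names — a third of some quality.
Eb4 to G4 is 4 semitones, which makes it a major third; the second version is lower, so the direction is down.
Checking another pair — C4 → Ab3 — gives the same interval.

down a major third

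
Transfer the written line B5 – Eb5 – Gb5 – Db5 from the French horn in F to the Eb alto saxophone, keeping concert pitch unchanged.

First find concert pitch: the French horn in F sounds a perfect fifth below written, so B5 Eb5 Gb5 Db5 sounds E5 Ab4 Cb5 Gb4.
Then write for Eb alto saxophone: it sounds a major sixth below written, so the part must be a major sixth above concert.
E5 → C#6
Ab4 → F5
Cb5 → Ab5
Gb4 → Eb5

C#6 F5 Ab5 Eb5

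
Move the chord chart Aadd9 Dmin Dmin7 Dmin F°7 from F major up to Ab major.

F major up to Ab major is a minor third; each chord root moves by that interval while the quality stays the same.
Aadd9: root A up a minor third → C, giving Cadd9.
Dmin: root D up a minor third → F, giving Fmin.
Dmin7: root D up a minor third → F, giving Fmin7.
Dmin: root D up a minor third → F, giving Fmin.
F°7: root F up a minor third → Ab, giving Ab°7.

Cadd9 Fmin Fmin7 Fmin Ab°7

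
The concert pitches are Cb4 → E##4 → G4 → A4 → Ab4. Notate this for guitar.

Written C4 sounds as C3 on the guitar, so concert pitches are written a perfect octave up.
Cb4 becomes Cb5
E##4 becomes E##5
G4 becomes G5
A4 becomes A5
Ab4 becomes Ab5

Cb5 E##5 G5 A5 Ab5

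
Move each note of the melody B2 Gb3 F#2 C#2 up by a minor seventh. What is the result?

A3 Fb4 E3 B2

A minor seventh up from B2 gives A3.
Gb3: a seventh up reaches F, and 10 semitones makes it Fb4.
F#2 up a minor seventh is E3.
C#2: a seventh up reaches B, and 10 semitones makes it B2.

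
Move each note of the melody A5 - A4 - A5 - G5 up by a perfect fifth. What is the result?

A5 to E6
A4 to E5
A5 to E6
G5 to D6

E6 E5 E6 D6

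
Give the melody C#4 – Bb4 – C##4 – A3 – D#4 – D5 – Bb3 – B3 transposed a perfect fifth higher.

G#4 F5 G##4 E4 A#4 A5 F4 F#4

A perfect fifth up from C#4 gives G#4.
Bb4 up a perfect fifth is F5.
C##4 up a perfect fifth is G##4.
A3: a fifth up reaches E, and 7 semitones makes it E4.
D#4: a fifth up reaches A, and 7 semitones makes it A#4.
D5: a fifth up reaches A, and 7 semitones makes it A5.
Bb3 up a perfect fifth is F4.
A perfect fifth up from B3 gives F#4.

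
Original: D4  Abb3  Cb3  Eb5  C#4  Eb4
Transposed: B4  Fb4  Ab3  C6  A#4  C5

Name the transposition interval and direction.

up a major sixth

Take the first pair: D4 → B4. D to B spans 6 letter names, so the interval is some kind of sixth.
D4 to B4 is 9 semitones, which makes it a major sixth; the second version is higher, so the direction is up.
Checking another pair — Eb4 → C5 — gives the same interval.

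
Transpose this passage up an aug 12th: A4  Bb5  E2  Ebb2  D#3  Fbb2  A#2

E#6 F#7 B#3 Bb3 A##4 Cb4 E##4

A4: a twelfth up reaches E, and 20 semitones makes it E#6.
An augmented twelfth up from Bb5 gives F#7.
An augmented twelfth up from E2 gives B#3.
Ebb2: a twelfth up reaches B, and 20 semitones makes it Bb3.
An augmented twelfth up from D#3 gives A##4.
An augmented twelfth up from Fbb2 gives Cb4.
A#2: a twelfth up reaches E, and 20 semitones makes it E##4.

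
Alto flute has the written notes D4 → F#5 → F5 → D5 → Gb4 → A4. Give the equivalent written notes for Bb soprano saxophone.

First find concert pitch: the alto flute sounds a perfect fourth below written, so D4 F#5 F5 D5 Gb4 A4 sounds A3 C#5 C5 A4 Db4 E4.
Then write for Bb soprano saxophone: it sounds a major second below written, so the part must be a major second above concert.
A3 → B3
C#5 → D#5
C5 → D5
A4 → B4
Db4 → Eb4
E4 → F#4

B3 D#5 D5 B4 Eb4 F#4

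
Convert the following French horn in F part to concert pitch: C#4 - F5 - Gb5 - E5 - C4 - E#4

The French horn in F sounds a perfect fifth below written, so transpose each written note down a perfect fifth.
C#4 gives F#3
F5 gives Bb4
Gb5 gives Cb5
E5 gives A4
C4 gives F3
E#4 gives A#3

F#3 Bb4 Cb5 A4 F3 A#3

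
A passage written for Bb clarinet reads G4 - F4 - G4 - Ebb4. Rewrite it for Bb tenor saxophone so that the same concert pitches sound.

First find concert pitch: the Bb clarinet sounds a major second below written, so G4 F4 G4 Ebb4 sounds F4 Eb4 F4 Dbb4.
Then write for Bb tenor saxophone: it sounds a major ninth below written, so the part must be a major ninth above concert.
F4 → G5
Eb4 → F5
F4 → G5
Dbb4 → Ebb5

G5 F5 G5 Ebb5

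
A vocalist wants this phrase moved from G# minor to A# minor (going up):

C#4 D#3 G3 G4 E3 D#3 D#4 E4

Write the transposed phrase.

D#4 E#3 A3 A4 F#3 E#3 E#4 F#4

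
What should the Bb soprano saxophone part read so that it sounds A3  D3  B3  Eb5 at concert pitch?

Written C4 sounds as Bb3 on the Bb soprano saxophone, so concert pitches are written a major second up.
A3 becomes B3
D3 becomes E3
B3 becomes C#4
Eb5 becomes F5

B3 E3 C#4 F5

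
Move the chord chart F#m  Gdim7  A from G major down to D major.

C#m Ddim7 E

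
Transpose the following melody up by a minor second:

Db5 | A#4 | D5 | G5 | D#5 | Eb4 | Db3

Ebb5 B4 Eb5 Ab5 E5 Fb4 Ebb3

Db5 becomes Ebb5
A#4 becomes B4
D5 becomes Eb5
G5 becomes Ab5
D#5 becomes E5
Eb4 becomes Fb4
Db3 becomes Ebb3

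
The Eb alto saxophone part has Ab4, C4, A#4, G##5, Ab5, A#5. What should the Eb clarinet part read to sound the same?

First find concert pitch: the Eb alto saxophone sounds a major sixth below written, so Ab4 C4 A#4 G##5 Ab5 A#5 sounds Cb4 Eb3 C#4 B#4 Cb5 C#5.
Then write for Eb clarinet: it sounds a minor third above written, so the part must be a minor third below concert.
Cb4 → Ab3
Eb3 → C3
C#4 → A#3
B#4 → G##4
Cb5 → Ab4
C#5 → A#4

Ab3 C3 A#3 G##4 Ab4 A#4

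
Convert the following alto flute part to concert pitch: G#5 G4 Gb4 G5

The alto flute sounds a perfect fourth below written, so transpose each written note down a perfect fourth.
G#5 → D#5
G4 → D4
Gb4 → Db4
G5 → D5

D#5 D4 Db4 D5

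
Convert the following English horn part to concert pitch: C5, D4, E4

Written C4 on the English horn sounds as F3, a perfect fifth lower; apply that shift to every note.
C5 gives F4
D4 gives G3
E4 gives A3

F4 G3 A3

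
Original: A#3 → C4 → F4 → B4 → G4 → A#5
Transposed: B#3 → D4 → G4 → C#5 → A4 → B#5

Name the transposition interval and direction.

up a major second

From A#3 to B#3 is 2 letter names — a second of some quality.
A#3 to B#3 is 2 semitones, which makes it a major second; the second version is higher, so the direction is up.
Checking another pair — A#5 → B#5 — gives the same interval.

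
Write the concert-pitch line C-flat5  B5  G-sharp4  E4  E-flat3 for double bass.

Cb6 B6 G#5 E5 Eb4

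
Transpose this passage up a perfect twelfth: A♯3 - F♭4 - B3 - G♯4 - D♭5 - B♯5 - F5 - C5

E#5 Cb6 F#5 D#6 Ab6 F##7 C7 G6

A#3 to E#5
Fb4 to Cb6
B3 to F#5
G#4 to D#6
Db5 to Ab6
B#5 to F##7
F5 to C7
C5 to G6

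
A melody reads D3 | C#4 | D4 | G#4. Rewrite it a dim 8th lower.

A diminished octave down from D3 gives D#2.
C#4: an octave down reaches C, and 11 semitones makes it C##3.
A diminished octave down from D4 gives D#3.
G#4: an octave down reaches G, and 11 semitones makes it G##3.

D#2 C##3 D#3 G##3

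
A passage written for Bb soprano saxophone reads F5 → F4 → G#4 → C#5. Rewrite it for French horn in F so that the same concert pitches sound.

Bb5 Bb4 C#5 F#5

First find concert pitch: the Bb soprano saxophone sounds a major second below written, so F5 F4 G#4 C#5 sounds Eb5 Eb4 F#4 B4.
Then write for French horn in F: it sounds a perfect fifth below written, so the part must be a perfect fifth above concert.
Eb5 → Bb5
Eb4 → Bb4
F#4 → C#5
B4 → F#5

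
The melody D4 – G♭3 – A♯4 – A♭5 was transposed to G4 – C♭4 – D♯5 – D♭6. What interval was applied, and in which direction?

up a perfect fourth

From D4 to G4 is 4 letter names — a fourth of some quality.
D4 to G4 is 5 semitones, which makes it a perfect fourth; the second version is higher, so the direction is up.
Checking another pair — Ab5 → Db6 — gives the same interval.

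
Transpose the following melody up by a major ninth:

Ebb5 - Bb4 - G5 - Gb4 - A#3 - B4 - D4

Ebb5 gives Fb6
Bb4 gives C6
G5 gives A6
Gb4 gives Ab5
A#3 gives B#4
B4 gives C#6
D4 gives E5

Fb6 C6 A6 Ab5 B#4 C#6 E5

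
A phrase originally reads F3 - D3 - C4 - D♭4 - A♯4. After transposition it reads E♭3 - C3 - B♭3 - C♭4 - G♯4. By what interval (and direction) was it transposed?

down a major second

Take the first pair: F3 → Eb3. F to E spans 2 letter names, so the interval is some kind of second.
Eb3 to F3 is 2 semitones, which makes it a major second; the second version is lower, so the direction is down.
Checking another pair — A#4 → G#4 — gives the same interval.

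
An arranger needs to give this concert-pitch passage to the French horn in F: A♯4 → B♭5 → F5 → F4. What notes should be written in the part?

The French horn in F sounds a perfect fifth below written, so the written part must be a perfect fifth above concert — transpose each note up.
A#4 becomes E#5
Bb5 becomes F6
F5 becomes C6
F4 becomes C5

E#5 F6 C6 C5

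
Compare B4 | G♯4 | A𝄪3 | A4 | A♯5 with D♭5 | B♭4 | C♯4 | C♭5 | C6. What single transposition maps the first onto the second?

up a diminished third

From B4 to Db5 is 3 letter names — a third of some quality.
B4 to Db5 is 2 semitones, which makes it a diminished third; the second version is higher, so the direction is up.
Checking another pair — A#5 → C6 — gives the same interval.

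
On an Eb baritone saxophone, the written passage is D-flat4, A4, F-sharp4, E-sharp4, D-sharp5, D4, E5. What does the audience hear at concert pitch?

Written C4 on the Eb baritone saxophone sounds as Eb2, a major thirteenth lower; apply that shift to every note.
Db4 → Fb2
A4 → C3
F#4 → A2
E#4 → G#2
D#5 → F#3
D4 → F2
E5 → G3

Fb2 C3 A2 G#2 F#3 F2 G3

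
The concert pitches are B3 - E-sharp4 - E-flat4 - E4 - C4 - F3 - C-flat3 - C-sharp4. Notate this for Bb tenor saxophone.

Written C4 sounds as Bb2 on the Bb tenor saxophone, so concert pitches are written a major ninth up.
B3 → C#5
E#4 → F##5
Eb4 → F5
E4 → F#5
C4 → D5
F3 → G4
Cb3 → Db4
C#4 → D#5

C#5 F##5 F5 F#5 D5 G4 Db4 D#5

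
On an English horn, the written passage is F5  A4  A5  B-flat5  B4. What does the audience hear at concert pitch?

The English horn sounds a perfect fifth below written, so transpose each written note down a perfect fifth.
F5 -> Bb4
A4 -> D4
A5 -> D5
Bb5 -> Eb5
B4 -> E4

Bb4 D4 D5 Eb5 E4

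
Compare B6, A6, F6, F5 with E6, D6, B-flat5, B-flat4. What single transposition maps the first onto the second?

From B6 to E6 is 5 letter names — a fifth of some quality.
E6 to B6 is 7 semitones, which makes it a perfect fifth; the second version is lower, so the direction is down.
Checking another pair — F5 → Bb4 — gives the same interval.

down a perfect fifth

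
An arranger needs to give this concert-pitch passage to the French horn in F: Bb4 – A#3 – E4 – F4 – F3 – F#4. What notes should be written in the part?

Written C4 sounds as F3 on the French horn in F, so concert pitches are written a perfect fifth up.
Bb4 becomes F5
A#3 becomes E#4
E4 becomes B4
F4 becomes C5
F3 becomes C4
F#4 becomes C#5

F5 E#4 B4 C5 C4 C#5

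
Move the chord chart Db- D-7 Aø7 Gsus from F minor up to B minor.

F minor up to B minor is an augmented fourth; each chord root moves by that interval while the quality stays the same.
Db-: root Db up an augmented fourth → G, giving G-.
D-7: root D up an augmented fourth → G#, giving G#-7.
Aø7: root A up an augmented fourth → D#, giving D#ø7.
Gsus: root G up an augmented fourth → C#, giving C#sus.

G- G#-7 D#ø7 C#sus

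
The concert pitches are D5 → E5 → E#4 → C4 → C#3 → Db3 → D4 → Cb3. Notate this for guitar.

D6 E6 E#5 C5 C#4 Db4 D5 Cb4

The guitar sounds a perfect octave below written, so the written part must be a perfect octave above concert — transpose each note up.
D5 -> D6
E5 -> E6
E#4 -> E#5
C4 -> C5
C#3 -> C#4
Db3 -> Db4
D4 -> D5
Cb3 -> Cb4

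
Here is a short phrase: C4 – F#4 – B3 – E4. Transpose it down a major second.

Bb3 E4 A3 D4

C4 to Bb3
F#4 to E4
B3 to A3
E4 to D4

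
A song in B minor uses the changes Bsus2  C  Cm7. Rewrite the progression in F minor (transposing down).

Fsus2 Gb Gbm7

B minor down to F minor is an augmented fourth; each chord root moves by that interval while the quality stays the same.
Bsus2: root B down an augmented fourth → F, giving Fsus2.
C: root C down an augmented fourth → Gb, giving Gb.
Cm7: root C down an augmented fourth → Gb, giving Gbm7.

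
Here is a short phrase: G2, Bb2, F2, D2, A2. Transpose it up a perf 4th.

C3 Eb3 Bb2 G2 D3

G2 becomes C3
Bb2 becomes Eb3
F2 becomes Bb2
D2 becomes G2
A2 becomes D3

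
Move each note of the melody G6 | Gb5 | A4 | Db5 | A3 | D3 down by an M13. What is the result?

Bb4 Bbb3 C3 Fb3 C2 F1

G6 becomes Bb4
Gb5 becomes Bbb3
A4 becomes C3
Db5 becomes Fb3
A3 becomes C2
D3 becomes F1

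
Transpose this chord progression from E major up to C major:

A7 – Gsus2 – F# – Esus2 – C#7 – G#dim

F7 Ebsus2 D Csus2 A7 Edim

E major up to C major is a minor sixth; each chord root moves by that interval while the quality stays the same.
A7: root A up a minor sixth → F, giving F7.
Gsus2: root G up a minor sixth → Eb, giving Ebsus2.
F#: root F# up a minor sixth → D, giving D.
Esus2: root E up a minor sixth → C, giving Csus2.
C#7: root C# up a minor sixth → A, giving A7.
G#dim: root G# up a minor sixth → E, giving Edim.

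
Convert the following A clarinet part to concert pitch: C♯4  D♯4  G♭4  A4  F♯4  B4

Written C4 on the A clarinet sounds as A3, a minor third lower; apply that shift to every note.
C#4 gives A#3
D#4 gives B#3
Gb4 gives Eb4
A4 gives F#4
F#4 gives D#4
B4 gives G#4

A#3 B#3 Eb4 F#4 D#4 G#4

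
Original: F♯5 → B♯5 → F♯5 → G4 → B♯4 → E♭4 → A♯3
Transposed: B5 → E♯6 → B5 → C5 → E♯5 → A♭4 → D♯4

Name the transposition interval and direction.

up a perfect fourth

Take the first pair: F#5 → B5. F to B spans 4 letter names, so the interval is some kind of fourth.
F#5 to B5 is 5 semitones, which makes it a perfect fourth; the second version is higher, so the direction is up.
Checking another pair — A#3 → D#4 — gives the same interval.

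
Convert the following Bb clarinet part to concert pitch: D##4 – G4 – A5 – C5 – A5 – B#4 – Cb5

C##4 F4 G5 Bb4 G5 A#4 Bbb4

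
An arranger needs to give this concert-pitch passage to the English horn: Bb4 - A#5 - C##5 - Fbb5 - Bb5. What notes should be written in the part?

F5 E#6 G##5 Cbb6 F6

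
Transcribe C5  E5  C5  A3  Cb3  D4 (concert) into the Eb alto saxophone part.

Written C4 sounds as Eb3 on the Eb alto saxophone, so concert pitches are written a major sixth up.
C5 becomes A5
E5 becomes C#6
C5 becomes A5
A3 becomes F#4
Cb3 becomes Ab3
D4 becomes B4

A5 C#6 A5 F#4 Ab3 B4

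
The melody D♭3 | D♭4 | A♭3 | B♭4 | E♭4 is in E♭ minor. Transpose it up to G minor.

F3 F4 C4 D5 G4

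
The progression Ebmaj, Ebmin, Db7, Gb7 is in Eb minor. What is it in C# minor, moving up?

Eb minor up to C# minor is an augmented sixth; each chord root moves by that interval while the quality stays the same.
Ebmaj: root Eb up an augmented sixth → C#, giving C#maj.
Ebmin: root Eb up an augmented sixth → C#, giving C#min.
Db7: root Db up an augmented sixth → B, giving B7.
Gb7: root Gb up an augmented sixth → E, giving E7.

C#maj C#min B7 E7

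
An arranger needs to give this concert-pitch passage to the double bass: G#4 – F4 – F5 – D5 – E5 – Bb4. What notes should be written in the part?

Written C4 sounds as C3 on the double bass, so concert pitches are written a perfect octave up.
G#4 becomes G#5
F4 becomes F5
F5 becomes F6
D5 becomes D6
E5 becomes E6
Bb4 becomes Bb5

G#5 F5 F6 D6 E6 Bb5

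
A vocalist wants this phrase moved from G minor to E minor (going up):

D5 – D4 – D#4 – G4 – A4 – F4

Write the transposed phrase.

B5 B4 B#4 E5 F#5 D5

G minor to E minor up is a major sixth, so every note moves up by that interval.
D5 -> B5
D4 -> B4
D#4 -> B#4
G4 -> E5
A4 -> F#5
F4 -> D5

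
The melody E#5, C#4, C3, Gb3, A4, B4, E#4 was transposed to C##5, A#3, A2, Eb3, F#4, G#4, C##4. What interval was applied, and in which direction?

down a minor third

Take the first pair: E#5 → C##5. E to C spans 3 letter names, so the interval is some kind of third.
C##5 to E#5 is 3 semitones, which makes it a minor third; the second version is lower, so the direction is down.
Checking another pair — E#4 → C##4 — gives the same interval.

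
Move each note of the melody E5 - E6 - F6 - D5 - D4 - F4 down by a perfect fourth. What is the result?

E5 down a perfect fourth is B4.
A perfect fourth down from E6 gives B5.
A perfect fourth down from F6 gives C6.
D5 down a perfect fourth is A4.
D4 down a perfect fourth is A3.
A perfect fourth down from F4 gives C4.

B4 B5 C6 A4 A3 C4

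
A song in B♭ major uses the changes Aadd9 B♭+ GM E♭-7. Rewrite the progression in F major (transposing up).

Eadd9 F+ DM Bb-7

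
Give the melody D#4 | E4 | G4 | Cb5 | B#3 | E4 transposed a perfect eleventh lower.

A#2 B2 D3 Gb3 F##2 B2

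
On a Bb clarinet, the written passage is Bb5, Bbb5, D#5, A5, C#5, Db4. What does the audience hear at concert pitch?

Ab5 Abb5 C#5 G5 B4 Cb4

The Bb clarinet sounds a major second below written, so transpose each written note down a major second.
Bb5 becomes Ab5
Bbb5 becomes Abb5
D#5 becomes C#5
A5 becomes G5
C#5 becomes B4
Db4 becomes Cb4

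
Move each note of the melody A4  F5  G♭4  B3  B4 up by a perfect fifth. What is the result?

E5 C6 Db5 F#4 F#5

A4 → E5
F5 → C6
Gb4 → Db5
B3 → F#4
B4 → F#5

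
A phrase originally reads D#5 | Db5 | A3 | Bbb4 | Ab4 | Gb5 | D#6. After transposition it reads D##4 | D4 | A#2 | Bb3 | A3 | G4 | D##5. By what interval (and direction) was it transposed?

Take the first pair: D#5 → D##4. D to D spans 8 letter names, so the interval is some kind of octave.
D##4 to D#5 is 11 semitones, which makes it a diminished octave; the second version is lower, so the direction is down.
Checking another pair — D#6 → D##5 — gives the same interval.

down a diminished octave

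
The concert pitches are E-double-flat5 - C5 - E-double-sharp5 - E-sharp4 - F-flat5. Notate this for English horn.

Bbb5 G5 B##5 B#4 Cb6

Written C4 sounds as F3 on the English horn, so concert pitches are written a perfect fifth up.
Ebb5 becomes Bbb5
C5 becomes G5
E##5 becomes B##5
E#4 becomes B#4
Fb5 becomes Cb6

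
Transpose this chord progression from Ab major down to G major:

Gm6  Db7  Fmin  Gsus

F#m6 C7 Emin F#sus

Ab major down to G major is a minor second; each chord root moves by that interval while the quality stays the same.
Gm6: root G down a minor second → F#, giving F#m6.
Db7: root Db down a minor second → C, giving C7.
Fmin: root F down a minor second → E, giving Emin.
Gsus: root G down a minor second → F#, giving F#sus.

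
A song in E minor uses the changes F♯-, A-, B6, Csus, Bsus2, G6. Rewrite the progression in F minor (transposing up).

E minor up to F minor is a minor second; each chord root moves by that interval while the quality stays the same.
F♯-: root F♯ up a minor second → G, giving G-.
A-: root A up a minor second → Bb, giving Bb-.
B6: root B up a minor second → C, giving C6.
Csus: root C up a minor second → Db, giving Dbsus.
Bsus2: root B up a minor second → C, giving Csus2.
G6: root G up a minor second → Ab, giving Ab6.

G- Bb- C6 Dbsus Csus2 Ab6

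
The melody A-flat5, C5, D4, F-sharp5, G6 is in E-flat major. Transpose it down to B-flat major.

E-flat major to B-flat major down is a perfect fourth, so every note moves down by that interval.
Ab5 becomes Eb5
C5 becomes G4
D4 becomes A3
F#5 becomes C#5
G6 becomes D6

Eb5 G4 A3 C#5 D6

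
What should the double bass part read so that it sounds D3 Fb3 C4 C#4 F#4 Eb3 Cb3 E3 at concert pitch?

D4 Fb4 C5 C#5 F#5 Eb4 Cb4 E4

The double bass sounds a perfect octave below written, so the written part must be a perfect octave above concert — transpose each note up.
D3 gives D4
Fb3 gives Fb4
C4 gives C5
C#4 gives C#5
F#4 gives F#5
Eb3 gives Eb4
Cb3 gives Cb4
E3 gives E4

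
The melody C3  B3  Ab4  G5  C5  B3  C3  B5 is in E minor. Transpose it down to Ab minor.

From E down to Ab is an augmented fifth; apply that to each pitch.
C3 → Fb2
B3 → Eb3
Ab4 → Dbb4
G5 → Cb5
C5 → Fb4
B3 → Eb3
C3 → Fb2
B5 → Eb5

Fb2 Eb3 Dbb4 Cb5 Fb4 Eb3 Fb2 Eb5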